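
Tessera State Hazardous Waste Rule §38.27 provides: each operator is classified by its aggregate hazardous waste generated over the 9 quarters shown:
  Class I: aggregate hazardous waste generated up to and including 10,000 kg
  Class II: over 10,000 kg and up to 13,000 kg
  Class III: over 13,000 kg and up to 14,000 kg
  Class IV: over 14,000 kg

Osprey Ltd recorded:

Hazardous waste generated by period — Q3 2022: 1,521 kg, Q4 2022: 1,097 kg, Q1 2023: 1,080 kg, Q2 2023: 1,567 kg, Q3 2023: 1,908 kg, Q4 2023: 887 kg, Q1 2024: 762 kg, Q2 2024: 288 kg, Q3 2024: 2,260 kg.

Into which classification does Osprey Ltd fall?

Aggregate hazardous waste generated: 1,521 kg + 1,097 kg + 1,080 kg + 1,567 kg + 1,908 kg + 887 kg + 762 kg + 288 kg + 2,260 kg = 11,370 kg.
10,000 kg < 11,370 kg ≤ 13,000 kg, so Class II applies.

Class II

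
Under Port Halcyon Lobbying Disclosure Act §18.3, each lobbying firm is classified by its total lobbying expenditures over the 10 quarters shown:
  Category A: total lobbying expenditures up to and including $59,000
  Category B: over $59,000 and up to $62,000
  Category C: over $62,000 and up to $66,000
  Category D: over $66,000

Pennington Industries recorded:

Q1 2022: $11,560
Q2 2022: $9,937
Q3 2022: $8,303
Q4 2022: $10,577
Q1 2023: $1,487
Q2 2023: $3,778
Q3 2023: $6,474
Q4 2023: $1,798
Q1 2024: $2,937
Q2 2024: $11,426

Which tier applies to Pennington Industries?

Category D

Total lobbying expenditures: $11,560 + $9,937 + $8,303 + $10,577 + $1,487 + $3,778 + $6,474 + $1,798 + $2,937 + $11,426 = $68,277.
$68,277 > $66,000, so Category D applies.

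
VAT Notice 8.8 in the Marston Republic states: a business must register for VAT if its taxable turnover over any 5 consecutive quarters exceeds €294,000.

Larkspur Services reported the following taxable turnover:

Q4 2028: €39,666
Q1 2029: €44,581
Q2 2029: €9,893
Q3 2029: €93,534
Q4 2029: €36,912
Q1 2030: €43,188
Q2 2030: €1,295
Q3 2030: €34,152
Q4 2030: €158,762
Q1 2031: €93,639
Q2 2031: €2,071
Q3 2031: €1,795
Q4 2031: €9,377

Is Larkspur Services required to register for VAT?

Yes

Q4 2028–Q4 2029: €39,666 + €44,581 + €9,893 + €93,534 + €36,912 = €224,586 (under)
Q1 2029–Q1 2030: €44,581 + €9,893 + €93,534 + €36,912 + €43,188 = €228,108 (under)
Q2 2029–Q2 2030: €9,893 + €93,534 + €36,912 + €43,188 + €1,295 = €184,822 (under)
Q3 2029–Q3 2030: €93,534 + €36,912 + €43,188 + €1,295 + €34,152 = €209,081 (under)
Q4 2029–Q4 2030: €36,912 + €43,188 + €1,295 + €34,152 + €158,762 = €274,309 (under)
Q1 2030–Q1 2031: €43,188 + €1,295 + €34,152 + €158,762 + €93,639 = €331,036 (over)
Q2 2030–Q2 2031: €1,295 + €34,152 + €158,762 + €93,639 + €2,071 = €289,919 (under)
Q3 2030–Q3 2031: €34,152 + €158,762 + €93,639 + €2,071 + €1,795 = €290,419 (under)
Q4 2030–Q4 2031: €158,762 + €93,639 + €2,071 + €1,795 + €9,377 = €265,644 (under)
At least one window exceeds €294,000.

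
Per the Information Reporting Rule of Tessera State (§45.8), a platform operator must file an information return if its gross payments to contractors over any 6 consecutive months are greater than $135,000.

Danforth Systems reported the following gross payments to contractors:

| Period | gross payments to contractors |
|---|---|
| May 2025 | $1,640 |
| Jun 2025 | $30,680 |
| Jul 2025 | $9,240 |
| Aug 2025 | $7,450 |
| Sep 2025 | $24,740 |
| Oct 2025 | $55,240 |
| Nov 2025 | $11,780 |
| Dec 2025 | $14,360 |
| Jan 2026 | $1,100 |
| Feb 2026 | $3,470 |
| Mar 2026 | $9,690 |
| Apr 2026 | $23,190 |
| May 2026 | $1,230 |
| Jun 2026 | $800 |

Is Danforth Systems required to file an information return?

May 2025–Oct 2025: $1,640 + $30,680 + $9,240 + $7,450 + $24,740 + $55,240 = $128,990 (under)
Jun 2025–Nov 2025: $30,680 + $9,240 + $7,450 + $24,740 + $55,240 + $11,780 = $139,130 (over)
Jul 2025–Dec 2025: $9,240 + $7,450 + $24,740 + $55,240 + $11,780 + $14,360 = $122,810 (under)
Aug 2025–Jan 2026: $7,450 + $24,740 + $55,240 + $11,780 + $14,360 + $1,100 = $114,670 (under)
Sep 2025–Feb 2026: $24,740 + $55,240 + $11,780 + $14,360 + $1,100 + $3,470 = $110,690 (under)
Oct 2025–Mar 2026: $55,240 + $11,780 + $14,360 + $1,100 + $3,470 + $9,690 = $95,640 (under)
Nov 2025–Apr 2026: $11,780 + $14,360 + $1,100 + $3,470 + $9,690 + $23,190 = $63,590 (under)
Dec 2025–May 2026: $14,360 + $1,100 + $3,470 + $9,690 + $23,190 + $1,230 = $53,040 (under)
Jan 2026–Jun 2026: $1,100 + $3,470 + $9,690 + $23,190 + $1,230 + $800 = $39,480 (under)
At least one window exceeds $135,000.

Yes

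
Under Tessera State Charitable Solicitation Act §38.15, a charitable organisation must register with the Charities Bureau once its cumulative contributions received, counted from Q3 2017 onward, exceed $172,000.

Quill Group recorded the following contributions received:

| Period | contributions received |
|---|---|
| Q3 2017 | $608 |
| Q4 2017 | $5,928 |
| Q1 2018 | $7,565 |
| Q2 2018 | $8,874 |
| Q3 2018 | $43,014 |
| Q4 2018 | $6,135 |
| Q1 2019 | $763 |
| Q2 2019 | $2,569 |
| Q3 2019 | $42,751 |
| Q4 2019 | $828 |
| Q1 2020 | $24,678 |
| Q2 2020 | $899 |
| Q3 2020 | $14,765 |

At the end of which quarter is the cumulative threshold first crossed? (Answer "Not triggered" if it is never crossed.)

Not triggered

Through Q3 2017: $608
Through Q4 2017: $6,536
Through Q1 2018: $14,101
Through Q2 2018: $22,975
Through Q3 2018: $65,989
Through Q4 2018: $72,124
Through Q1 2019: $72,887
Through Q2 2019: $75,456
Through Q3 2019: $118,207
Through Q4 2019: $119,035
Through Q1 2020: $143,713
Through Q2 2020: $144,612
Through Q3 2020: $159,377
Final cumulative total $159,377 ≤ $172,000; the threshold is never exceeded.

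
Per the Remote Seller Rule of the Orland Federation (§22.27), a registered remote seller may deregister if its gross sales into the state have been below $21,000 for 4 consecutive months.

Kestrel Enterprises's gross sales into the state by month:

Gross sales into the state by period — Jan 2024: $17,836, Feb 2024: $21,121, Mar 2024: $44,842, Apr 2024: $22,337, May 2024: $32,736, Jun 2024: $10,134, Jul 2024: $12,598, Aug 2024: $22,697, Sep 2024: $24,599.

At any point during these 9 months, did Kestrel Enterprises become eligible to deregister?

No

Months below $21,000: Jan 2024, Jun 2024, Jul 2024.
Longest run of consecutive months below the threshold: 2.
2 < 4, so Kestrel Enterprises never became eligible.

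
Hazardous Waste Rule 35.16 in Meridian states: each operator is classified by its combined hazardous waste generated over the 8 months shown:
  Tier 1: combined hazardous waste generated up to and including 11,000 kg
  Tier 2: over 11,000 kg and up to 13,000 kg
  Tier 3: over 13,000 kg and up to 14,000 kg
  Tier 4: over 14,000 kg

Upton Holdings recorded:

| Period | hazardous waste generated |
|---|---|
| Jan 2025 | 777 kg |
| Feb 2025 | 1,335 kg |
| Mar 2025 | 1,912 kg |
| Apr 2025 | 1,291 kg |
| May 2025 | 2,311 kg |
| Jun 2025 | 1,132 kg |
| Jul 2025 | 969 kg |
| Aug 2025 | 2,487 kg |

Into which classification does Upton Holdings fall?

Tier 2

Combined hazardous waste generated: 777 kg + 1,335 kg + 1,912 kg + 1,291 kg + 2,311 kg + 1,132 kg + 969 kg + 2,487 kg = 12,214 kg.
11,000 kg < 12,214 kg ≤ 13,000 kg, so Tier 2 applies.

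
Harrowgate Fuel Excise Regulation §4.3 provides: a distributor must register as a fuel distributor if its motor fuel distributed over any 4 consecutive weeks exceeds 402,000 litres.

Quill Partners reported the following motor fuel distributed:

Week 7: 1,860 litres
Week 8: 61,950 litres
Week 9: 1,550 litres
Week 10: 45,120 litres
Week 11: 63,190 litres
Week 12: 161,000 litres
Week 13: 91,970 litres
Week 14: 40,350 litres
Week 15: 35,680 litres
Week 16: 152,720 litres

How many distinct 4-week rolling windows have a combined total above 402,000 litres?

Week 7–Week 10: 1,860 litres + 61,950 litres + 1,550 litres + 45,120 litres = 110,480 litres (under)
Week 8–Week 11: 61,950 litres + 1,550 litres + 45,120 litres + 63,190 litres = 171,810 litres (under)
Week 9–Week 12: 1,550 litres + 45,120 litres + 63,190 litres + 161,000 litres = 270,860 litres (under)
Week 10–Week 13: 45,120 litres + 63,190 litres + 161,000 litres + 91,970 litres = 361,280 litres (under)
Week 11–Week 14: 63,190 litres + 161,000 litres + 91,970 litres + 40,350 litres = 356,510 litres (under)
Week 12–Week 15: 161,000 litres + 91,970 litres + 40,350 litres + 35,680 litres = 329,000 litres (under)
Week 13–Week 16: 91,970 litres + 40,350 litres + 35,680 litres + 152,720 litres = 320,720 litres (under)
0 windows exceed the threshold.

0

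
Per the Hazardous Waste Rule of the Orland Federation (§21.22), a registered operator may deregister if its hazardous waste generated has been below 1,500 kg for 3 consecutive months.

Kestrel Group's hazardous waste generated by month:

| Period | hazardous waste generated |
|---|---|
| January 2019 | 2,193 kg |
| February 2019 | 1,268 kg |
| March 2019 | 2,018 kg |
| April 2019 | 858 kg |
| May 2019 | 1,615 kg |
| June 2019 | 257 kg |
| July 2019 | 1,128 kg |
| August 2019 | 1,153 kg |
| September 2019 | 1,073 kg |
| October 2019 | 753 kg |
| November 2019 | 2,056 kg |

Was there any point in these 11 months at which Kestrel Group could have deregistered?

Yes

Months below 1,500 kg: February 2019, April 2019, June 2019, July 2019, August 2019, September 2019, October 2019.
Longest run of consecutive months below the threshold: 5.
5 ≥ 3, so Kestrel Group became eligible.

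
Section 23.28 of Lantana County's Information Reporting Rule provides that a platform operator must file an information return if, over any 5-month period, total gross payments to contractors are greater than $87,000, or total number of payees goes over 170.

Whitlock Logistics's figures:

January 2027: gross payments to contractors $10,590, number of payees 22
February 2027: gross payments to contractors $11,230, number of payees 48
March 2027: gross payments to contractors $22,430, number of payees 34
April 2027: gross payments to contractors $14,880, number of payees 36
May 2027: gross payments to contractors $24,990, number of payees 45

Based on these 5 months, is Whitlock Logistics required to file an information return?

Yes

Total gross payments to contractors: $10,590 + $11,230 + $22,430 + $14,880 + $24,990 = $84,120 (≤ $87,000).
Total number of payees: 22 + 48 + 34 + 36 + 45 = 185 (> 170).
The test is 'or': at least one threshold is exceeded.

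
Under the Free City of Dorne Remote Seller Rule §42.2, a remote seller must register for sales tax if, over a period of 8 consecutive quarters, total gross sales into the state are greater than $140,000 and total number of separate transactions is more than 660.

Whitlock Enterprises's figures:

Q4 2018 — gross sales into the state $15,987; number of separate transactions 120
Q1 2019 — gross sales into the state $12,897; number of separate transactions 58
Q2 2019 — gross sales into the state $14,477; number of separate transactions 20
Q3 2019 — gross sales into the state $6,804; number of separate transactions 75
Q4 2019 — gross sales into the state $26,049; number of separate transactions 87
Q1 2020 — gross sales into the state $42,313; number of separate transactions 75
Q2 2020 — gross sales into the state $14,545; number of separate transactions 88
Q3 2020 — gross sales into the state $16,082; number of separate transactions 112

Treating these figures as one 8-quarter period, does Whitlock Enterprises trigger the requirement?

Total gross sales into the state: $15,987 + $12,897 + $14,477 + $6,804 + $26,049 + $42,313 + $14,545 + $16,082 = $149,154 (> $140,000).
Total number of separate transactions: 120 + 58 + 20 + 75 + 87 + 75 + 88 + 112 = 635 (≤ 660).
The test is 'and': the rule requires both, and at least one is not exceeded.

No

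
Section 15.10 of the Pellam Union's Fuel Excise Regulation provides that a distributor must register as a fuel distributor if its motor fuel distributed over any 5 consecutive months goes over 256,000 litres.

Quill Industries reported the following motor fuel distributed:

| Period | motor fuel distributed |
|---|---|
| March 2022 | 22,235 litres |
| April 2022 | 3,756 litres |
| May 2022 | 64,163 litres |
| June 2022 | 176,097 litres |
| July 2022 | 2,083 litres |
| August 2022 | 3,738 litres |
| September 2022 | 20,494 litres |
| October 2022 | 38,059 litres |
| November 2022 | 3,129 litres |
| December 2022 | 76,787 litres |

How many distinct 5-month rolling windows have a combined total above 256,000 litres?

March 2022–July 2022: 22,235 litres + 3,756 litres + 64,163 litres + 176,097 litres + 2,083 litres = 268,334 litres (over)
April 2022–August 2022: 3,756 litres + 64,163 litres + 176,097 litres + 2,083 litres + 3,738 litres = 249,837 litres (under)
May 2022–September 2022: 64,163 litres + 176,097 litres + 2,083 litres + 3,738 litres + 20,494 litres = 266,575 litres (over)
June 2022–October 2022: 176,097 litres + 2,083 litres + 3,738 litres + 20,494 litres + 38,059 litres = 240,471 litres (under)
July 2022–November 2022: 2,083 litres + 3,738 litres + 20,494 litres + 38,059 litres + 3,129 litres = 67,503 litres (under)
August 2022–December 2022: 3,738 litres + 20,494 litres + 38,059 litres + 3,129 litres + 76,787 litres = 142,207 litres (under)
2 windows exceed the threshold.

2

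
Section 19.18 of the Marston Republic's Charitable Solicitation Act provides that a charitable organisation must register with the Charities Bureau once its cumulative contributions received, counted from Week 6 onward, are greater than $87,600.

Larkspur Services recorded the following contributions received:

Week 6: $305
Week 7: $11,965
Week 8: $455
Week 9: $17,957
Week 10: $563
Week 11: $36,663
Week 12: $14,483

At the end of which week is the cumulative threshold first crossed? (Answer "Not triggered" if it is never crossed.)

Not triggered

Through Week 6: $305
Through Week 7: $12,270
Through Week 8: $12,725
Through Week 9: $30,682
Through Week 10: $31,245
Through Week 11: $67,908
Through Week 12: $82,391
Final cumulative total $82,391 ≤ $87,600; the threshold is never exceeded.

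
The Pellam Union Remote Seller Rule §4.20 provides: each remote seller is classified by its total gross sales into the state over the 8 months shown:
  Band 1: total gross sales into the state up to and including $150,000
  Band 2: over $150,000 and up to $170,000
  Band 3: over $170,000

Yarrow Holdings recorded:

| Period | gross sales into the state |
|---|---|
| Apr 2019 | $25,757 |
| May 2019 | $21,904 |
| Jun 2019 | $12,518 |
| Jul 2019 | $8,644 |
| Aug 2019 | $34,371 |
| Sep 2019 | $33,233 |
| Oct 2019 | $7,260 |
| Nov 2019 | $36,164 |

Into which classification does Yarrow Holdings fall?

Band 3

Total gross sales into the state: $25,757 + $21,904 + $12,518 + $8,644 + $34,371 + $33,233 + $7,260 + $36,164 = $179,851.
$179,851 > $170,000, so Band 3 applies.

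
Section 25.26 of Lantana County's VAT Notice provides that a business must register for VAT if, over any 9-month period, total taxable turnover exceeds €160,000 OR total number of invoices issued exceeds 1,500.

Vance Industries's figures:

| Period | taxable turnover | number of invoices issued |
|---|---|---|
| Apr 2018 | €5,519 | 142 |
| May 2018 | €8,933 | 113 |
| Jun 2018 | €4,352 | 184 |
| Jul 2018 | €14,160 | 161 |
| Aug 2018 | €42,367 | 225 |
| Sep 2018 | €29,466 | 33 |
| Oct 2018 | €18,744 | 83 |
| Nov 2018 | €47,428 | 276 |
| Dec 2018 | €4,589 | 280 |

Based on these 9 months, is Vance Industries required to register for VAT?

Yes

Total taxable turnover: €5,519 + €8,933 + €4,352 + €14,160 + €42,367 + €29,466 + €18,744 + €47,428 + €4,589 = €175,558 (> €160,000).
Total number of invoices issued: 142 + 113 + 184 + 161 + 225 + 33 + 83 + 276 + 280 = 1,497 (≤ 1,500).
The test is 'or': at least one threshold is exceeded.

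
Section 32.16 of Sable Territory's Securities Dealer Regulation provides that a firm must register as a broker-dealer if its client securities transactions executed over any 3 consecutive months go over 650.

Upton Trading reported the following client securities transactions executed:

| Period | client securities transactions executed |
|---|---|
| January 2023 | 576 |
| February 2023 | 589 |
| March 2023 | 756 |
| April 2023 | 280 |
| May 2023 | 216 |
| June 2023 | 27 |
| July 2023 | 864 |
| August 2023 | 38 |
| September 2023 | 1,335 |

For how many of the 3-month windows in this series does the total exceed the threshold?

January 2023–March 2023: 576 + 589 + 756 = 1,921 (over)
February 2023–April 2023: 589 + 756 + 280 = 1,625 (over)
March 2023–May 2023: 756 + 280 + 216 = 1,252 (over)
April 2023–June 2023: 280 + 216 + 27 = 523 (under)
May 2023–July 2023: 216 + 27 + 864 = 1,107 (over)
June 2023–August 2023: 27 + 864 + 38 = 929 (over)
July 2023–September 2023: 864 + 38 + 1,335 = 2,237 (over)
6 windows exceed the threshold.

6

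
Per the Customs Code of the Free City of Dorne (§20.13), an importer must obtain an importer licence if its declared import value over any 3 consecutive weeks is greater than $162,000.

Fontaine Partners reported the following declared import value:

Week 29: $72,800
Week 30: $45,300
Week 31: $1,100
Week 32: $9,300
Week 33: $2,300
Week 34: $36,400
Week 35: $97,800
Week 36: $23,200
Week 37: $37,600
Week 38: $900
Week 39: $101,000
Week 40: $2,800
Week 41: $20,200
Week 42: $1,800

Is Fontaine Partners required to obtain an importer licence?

No

Week 29–Week 31: $72,800 + $45,300 + $1,100 = $119,200 (under)
Week 30–Week 32: $45,300 + $1,100 + $9,300 = $55,700 (under)
Week 31–Week 33: $1,100 + $9,300 + $2,300 = $12,700 (under)
Week 32–Week 34: $9,300 + $2,300 + $36,400 = $48,000 (under)
Week 33–Week 35: $2,300 + $36,400 + $97,800 = $136,500 (under)
Week 34–Week 36: $36,400 + $97,800 + $23,200 = $157,400 (under)
Week 35–Week 37: $97,800 + $23,200 + $37,600 = $158,600 (under)
Week 36–Week 38: $23,200 + $37,600 + $900 = $61,700 (under)
Week 37–Week 39: $37,600 + $900 + $101,000 = $139,500 (under)
Week 38–Week 40: $900 + $101,000 + $2,800 = $104,700 (under)
Week 39–Week 41: $101,000 + $2,800 + $20,200 = $124,000 (under)
Week 40–Week 42: $2,800 + $20,200 + $1,800 = $24,800 (under)
No window exceeds $162,000.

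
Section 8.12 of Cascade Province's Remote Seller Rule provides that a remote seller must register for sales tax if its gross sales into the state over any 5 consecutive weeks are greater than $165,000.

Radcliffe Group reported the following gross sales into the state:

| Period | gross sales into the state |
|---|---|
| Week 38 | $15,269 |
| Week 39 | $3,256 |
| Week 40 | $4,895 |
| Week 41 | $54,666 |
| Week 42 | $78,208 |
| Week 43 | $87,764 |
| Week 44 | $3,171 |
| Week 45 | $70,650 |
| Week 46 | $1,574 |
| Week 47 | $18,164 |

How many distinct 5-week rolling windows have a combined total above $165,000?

Week 38–Week 42: $15,269 + $3,256 + $4,895 + $54,666 + $78,208 = $156,294 (under)
Week 39–Week 43: $3,256 + $4,895 + $54,666 + $78,208 + $87,764 = $228,789 (over)
Week 40–Week 44: $4,895 + $54,666 + $78,208 + $87,764 + $3,171 = $228,704 (over)
Week 41–Week 45: $54,666 + $78,208 + $87,764 + $3,171 + $70,650 = $294,459 (over)
Week 42–Week 46: $78,208 + $87,764 + $3,171 + $70,650 + $1,574 = $241,367 (over)
Week 43–Week 47: $87,764 + $3,171 + $70,650 + $1,574 + $18,164 = $181,323 (over)
5 windows exceed the threshold.

5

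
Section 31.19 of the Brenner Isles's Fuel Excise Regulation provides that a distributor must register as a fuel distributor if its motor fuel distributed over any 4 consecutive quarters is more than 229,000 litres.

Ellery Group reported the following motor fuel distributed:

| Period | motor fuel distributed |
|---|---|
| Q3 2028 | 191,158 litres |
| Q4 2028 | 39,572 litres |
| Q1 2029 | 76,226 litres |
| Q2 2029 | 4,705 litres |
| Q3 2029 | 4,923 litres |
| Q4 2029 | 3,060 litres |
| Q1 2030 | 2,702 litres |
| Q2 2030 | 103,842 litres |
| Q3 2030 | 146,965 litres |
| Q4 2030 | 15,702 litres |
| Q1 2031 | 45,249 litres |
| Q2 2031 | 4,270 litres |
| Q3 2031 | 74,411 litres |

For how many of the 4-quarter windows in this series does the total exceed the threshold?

Q3 2028–Q2 2029: 191,158 litres + 39,572 litres + 76,226 litres + 4,705 litres = 311,661 litres (over)
Q4 2028–Q3 2029: 39,572 litres + 76,226 litres + 4,705 litres + 4,923 litres = 125,426 litres (under)
Q1 2029–Q4 2029: 76,226 litres + 4,705 litres + 4,923 litres + 3,060 litres = 88,914 litres (under)
Q2 2029–Q1 2030: 4,705 litres + 4,923 litres + 3,060 litres + 2,702 litres = 15,390 litres (under)
Q3 2029–Q2 2030: 4,923 litres + 3,060 litres + 2,702 litres + 103,842 litres = 114,527 litres (under)
Q4 2029–Q3 2030: 3,060 litres + 2,702 litres + 103,842 litres + 146,965 litres = 256,569 litres (over)
Q1 2030–Q4 2030: 2,702 litres + 103,842 litres + 146,965 litres + 15,702 litres = 269,211 litres (over)
Q2 2030–Q1 2031: 103,842 litres + 146,965 litres + 15,702 litres + 45,249 litres = 311,758 litres (over)
Q3 2030–Q2 2031: 146,965 litres + 15,702 litres + 45,249 litres + 4,270 litres = 212,186 litres (under)
Q4 2030–Q3 2031: 15,702 litres + 45,249 litres + 4,270 litres + 74,411 litres = 139,632 litres (under)
4 windows exceed the threshold.

4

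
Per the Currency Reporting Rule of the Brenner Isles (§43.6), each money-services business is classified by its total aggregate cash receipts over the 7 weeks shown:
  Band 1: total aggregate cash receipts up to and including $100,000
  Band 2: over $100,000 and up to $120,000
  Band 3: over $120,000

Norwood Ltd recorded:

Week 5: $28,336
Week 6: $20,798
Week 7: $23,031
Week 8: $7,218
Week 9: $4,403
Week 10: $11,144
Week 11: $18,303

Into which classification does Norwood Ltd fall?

Band 2

Total aggregate cash receipts: $28,336 + $20,798 + $23,031 + $7,218 + $4,403 + $11,144 + $18,303 = $113,233.
$100,000 < $113,233 ≤ $120,000, so Band 2 applies.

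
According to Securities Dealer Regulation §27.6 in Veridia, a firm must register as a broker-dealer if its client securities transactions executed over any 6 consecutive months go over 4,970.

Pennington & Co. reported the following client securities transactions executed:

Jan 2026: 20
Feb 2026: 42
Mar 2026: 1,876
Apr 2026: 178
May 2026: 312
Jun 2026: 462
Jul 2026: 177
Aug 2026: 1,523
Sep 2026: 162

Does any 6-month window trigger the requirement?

No

Jan 2026–Jun 2026: 20 + 42 + 1,876 + 178 + 312 + 462 = 2,890 (under)
Feb 2026–Jul 2026: 42 + 1,876 + 178 + 312 + 462 + 177 = 3,047 (under)
Mar 2026–Aug 2026: 1,876 + 178 + 312 + 462 + 177 + 1,523 = 4,528 (under)
Apr 2026–Sep 2026: 178 + 312 + 462 + 177 + 1,523 + 162 = 2,814 (under)
No window exceeds 4,970.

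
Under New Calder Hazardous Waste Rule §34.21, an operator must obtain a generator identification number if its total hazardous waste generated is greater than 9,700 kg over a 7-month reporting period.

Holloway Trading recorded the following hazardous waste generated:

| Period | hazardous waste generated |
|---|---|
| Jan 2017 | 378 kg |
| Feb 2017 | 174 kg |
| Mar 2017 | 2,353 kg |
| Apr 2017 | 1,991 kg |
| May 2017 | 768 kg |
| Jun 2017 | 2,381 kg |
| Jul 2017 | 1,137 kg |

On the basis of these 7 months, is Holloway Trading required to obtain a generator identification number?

Total hazardous waste generated: 378 kg + 174 kg + 2,353 kg + 1,991 kg + 768 kg + 2,381 kg + 1,137 kg = 9,182 kg.
9,182 kg ≤ 9,700 kg, so the threshold is not exceeded.

No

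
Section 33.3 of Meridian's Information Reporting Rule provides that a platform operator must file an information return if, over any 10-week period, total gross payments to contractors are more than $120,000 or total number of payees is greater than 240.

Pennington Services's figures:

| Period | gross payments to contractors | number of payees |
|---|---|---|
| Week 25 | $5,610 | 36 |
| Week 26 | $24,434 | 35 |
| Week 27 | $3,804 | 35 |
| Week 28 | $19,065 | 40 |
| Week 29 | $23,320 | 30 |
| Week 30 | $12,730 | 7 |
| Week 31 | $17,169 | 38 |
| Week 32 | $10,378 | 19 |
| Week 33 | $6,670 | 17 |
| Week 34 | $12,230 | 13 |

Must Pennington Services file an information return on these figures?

Total gross payments to contractors: $5,610 + $24,434 + $3,804 + $19,065 + $23,320 + $12,730 + $17,169 + $10,378 + $6,670 + $12,230 = $135,410 (> $120,000).
Total number of payees: 36 + 35 + 35 + 40 + 30 + 7 + 38 + 19 + 17 + 13 = 270 (> 240).
The test is 'or': at least one threshold is exceeded.

Yes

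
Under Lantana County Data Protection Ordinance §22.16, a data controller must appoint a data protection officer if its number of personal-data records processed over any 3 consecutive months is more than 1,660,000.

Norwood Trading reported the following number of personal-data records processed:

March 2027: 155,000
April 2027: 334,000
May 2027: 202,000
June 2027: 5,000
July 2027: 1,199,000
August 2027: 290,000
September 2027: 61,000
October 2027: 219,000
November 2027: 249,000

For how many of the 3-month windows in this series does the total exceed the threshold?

March 2027–May 2027: 155,000 + 334,000 + 202,000 = 691,000 (under)
April 2027–June 2027: 334,000 + 202,000 + 5,000 = 541,000 (under)
May 2027–July 2027: 202,000 + 5,000 + 1,199,000 = 1,406,000 (under)
June 2027–August 2027: 5,000 + 1,199,000 + 290,000 = 1,494,000 (under)
July 2027–September 2027: 1,199,000 + 290,000 + 61,000 = 1,550,000 (under)
August 2027–October 2027: 290,000 + 61,000 + 219,000 = 570,000 (under)
September 2027–November 2027: 61,000 + 219,000 + 249,000 = 529,000 (under)
0 windows exceed the threshold.

0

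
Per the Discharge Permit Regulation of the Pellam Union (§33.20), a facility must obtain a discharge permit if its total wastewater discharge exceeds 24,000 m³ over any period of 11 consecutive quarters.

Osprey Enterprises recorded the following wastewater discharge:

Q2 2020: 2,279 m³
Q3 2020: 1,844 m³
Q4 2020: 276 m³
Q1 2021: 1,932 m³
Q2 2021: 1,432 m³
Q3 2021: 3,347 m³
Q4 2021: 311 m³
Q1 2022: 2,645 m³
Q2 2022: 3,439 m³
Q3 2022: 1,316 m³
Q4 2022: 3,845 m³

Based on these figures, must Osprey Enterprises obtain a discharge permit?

No

Total wastewater discharge: 2,279 m³ + 1,844 m³ + 276 m³ + 1,932 m³ + 1,432 m³ + 3,347 m³ + 311 m³ + 2,645 m³ + 3,439 m³ + 1,316 m³ + 3,845 m³ = 22,666 m³.
22,666 m³ ≤ 24,000 m³, so the threshold is not exceeded.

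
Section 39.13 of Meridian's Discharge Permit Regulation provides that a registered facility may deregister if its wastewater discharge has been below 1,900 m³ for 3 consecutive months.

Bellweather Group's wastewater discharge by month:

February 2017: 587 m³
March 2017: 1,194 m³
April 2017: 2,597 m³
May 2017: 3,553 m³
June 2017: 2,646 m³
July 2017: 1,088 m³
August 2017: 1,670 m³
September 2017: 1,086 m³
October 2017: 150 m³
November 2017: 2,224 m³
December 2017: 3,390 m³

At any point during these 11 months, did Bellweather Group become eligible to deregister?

Yes

Months below 1,900 m³: February 2017, March 2017, July 2017, August 2017, September 2017, October 2017.
Longest run of consecutive months below the threshold: 4.
4 ≥ 3, so Bellweather Group became eligible.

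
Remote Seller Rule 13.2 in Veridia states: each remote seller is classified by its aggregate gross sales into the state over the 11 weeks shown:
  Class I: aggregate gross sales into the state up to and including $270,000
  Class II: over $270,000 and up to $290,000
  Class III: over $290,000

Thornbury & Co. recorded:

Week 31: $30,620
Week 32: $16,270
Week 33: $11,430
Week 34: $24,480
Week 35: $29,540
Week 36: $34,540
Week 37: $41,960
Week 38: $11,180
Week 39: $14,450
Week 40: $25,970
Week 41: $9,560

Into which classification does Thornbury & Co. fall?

Class I

Aggregate gross sales into the state: $30,620 + $16,270 + $11,430 + $24,480 + $29,540 + $34,540 + $41,960 + $11,180 + $14,450 + $25,970 + $9,560 = $250,000.
$250,000 ≤ $270,000, so Class I applies.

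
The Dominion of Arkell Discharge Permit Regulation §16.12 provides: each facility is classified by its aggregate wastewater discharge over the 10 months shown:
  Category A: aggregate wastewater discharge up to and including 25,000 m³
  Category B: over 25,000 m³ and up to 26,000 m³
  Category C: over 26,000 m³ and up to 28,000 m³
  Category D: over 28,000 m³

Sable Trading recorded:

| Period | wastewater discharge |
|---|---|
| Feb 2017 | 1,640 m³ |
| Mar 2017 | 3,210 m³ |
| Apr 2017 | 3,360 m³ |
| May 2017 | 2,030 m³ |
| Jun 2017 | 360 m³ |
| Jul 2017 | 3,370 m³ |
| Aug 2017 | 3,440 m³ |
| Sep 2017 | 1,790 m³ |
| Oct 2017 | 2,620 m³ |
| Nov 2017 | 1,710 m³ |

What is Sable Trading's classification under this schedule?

Category A

Aggregate wastewater discharge: 1,640 m³ + 3,210 m³ + 3,360 m³ + 2,030 m³ + 360 m³ + 3,370 m³ + 3,440 m³ + 1,790 m³ + 2,620 m³ + 1,710 m³ = 23,530 m³.
23,530 m³ ≤ 25,000 m³, so Category A applies.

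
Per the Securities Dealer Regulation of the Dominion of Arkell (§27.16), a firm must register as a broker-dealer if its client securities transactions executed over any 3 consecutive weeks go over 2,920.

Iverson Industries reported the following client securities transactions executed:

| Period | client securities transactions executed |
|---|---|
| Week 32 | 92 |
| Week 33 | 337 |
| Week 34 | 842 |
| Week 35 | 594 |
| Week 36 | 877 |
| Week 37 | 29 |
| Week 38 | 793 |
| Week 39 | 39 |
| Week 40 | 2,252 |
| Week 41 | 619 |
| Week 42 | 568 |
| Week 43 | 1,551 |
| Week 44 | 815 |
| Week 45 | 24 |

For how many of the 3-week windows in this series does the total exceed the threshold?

Week 32–Week 34: 92 + 337 + 842 = 1,271 (under)
Week 33–Week 35: 337 + 842 + 594 = 1,773 (under)
Week 34–Week 36: 842 + 594 + 877 = 2,313 (under)
Week 35–Week 37: 594 + 877 + 29 = 1,500 (under)
Week 36–Week 38: 877 + 29 + 793 = 1,699 (under)
Week 37–Week 39: 29 + 793 + 39 = 861 (under)
Week 38–Week 40: 793 + 39 + 2,252 = 3,084 (over)
Week 39–Week 41: 39 + 2,252 + 619 = 2,910 (under)
Week 40–Week 42: 2,252 + 619 + 568 = 3,439 (over)
Week 41–Week 43: 619 + 568 + 1,551 = 2,738 (under)
Week 42–Week 44: 568 + 1,551 + 815 = 2,934 (over)
Week 43–Week 45: 1,551 + 815 + 24 = 2,390 (under)
3 windows exceed the threshold.

3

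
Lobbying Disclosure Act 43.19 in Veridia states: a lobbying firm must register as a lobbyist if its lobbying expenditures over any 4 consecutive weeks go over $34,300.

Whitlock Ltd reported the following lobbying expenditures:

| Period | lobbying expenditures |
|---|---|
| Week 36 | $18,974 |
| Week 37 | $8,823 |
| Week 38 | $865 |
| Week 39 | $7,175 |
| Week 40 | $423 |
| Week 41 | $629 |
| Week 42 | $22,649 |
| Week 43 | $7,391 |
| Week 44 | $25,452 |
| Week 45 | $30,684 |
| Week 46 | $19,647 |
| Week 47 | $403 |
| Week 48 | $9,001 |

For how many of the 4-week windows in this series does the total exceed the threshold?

6

Week 36–Week 39: $18,974 + $8,823 + $865 + $7,175 = $35,837 (over)
Week 37–Week 40: $8,823 + $865 + $7,175 + $423 = $17,286 (under)
Week 38–Week 41: $865 + $7,175 + $423 + $629 = $9,092 (under)
Week 39–Week 42: $7,175 + $423 + $629 + $22,649 = $30,876 (under)
Week 40–Week 43: $423 + $629 + $22,649 + $7,391 = $31,092 (under)
Week 41–Week 44: $629 + $22,649 + $7,391 + $25,452 = $56,121 (over)
Week 42–Week 45: $22,649 + $7,391 + $25,452 + $30,684 = $86,176 (over)
Week 43–Week 46: $7,391 + $25,452 + $30,684 + $19,647 = $83,174 (over)
Week 44–Week 47: $25,452 + $30,684 + $19,647 + $403 = $76,186 (over)
Week 45–Week 48: $30,684 + $19,647 + $403 + $9,001 = $59,735 (over)
6 windows exceed the threshold.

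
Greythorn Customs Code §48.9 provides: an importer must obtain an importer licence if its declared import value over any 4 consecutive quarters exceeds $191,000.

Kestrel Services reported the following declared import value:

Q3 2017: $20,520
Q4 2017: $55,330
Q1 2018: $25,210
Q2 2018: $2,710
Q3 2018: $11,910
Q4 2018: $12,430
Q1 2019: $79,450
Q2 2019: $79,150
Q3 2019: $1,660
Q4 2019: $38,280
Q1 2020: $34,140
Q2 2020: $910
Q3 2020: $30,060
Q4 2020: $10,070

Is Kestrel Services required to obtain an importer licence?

Yes

Q3 2017–Q2 2018: $20,520 + $55,330 + $25,210 + $2,710 = $103,770 (under)
Q4 2017–Q3 2018: $55,330 + $25,210 + $2,710 + $11,910 = $95,160 (under)
Q1 2018–Q4 2018: $25,210 + $2,710 + $11,910 + $12,430 = $52,260 (under)
Q2 2018–Q1 2019: $2,710 + $11,910 + $12,430 + $79,450 = $106,500 (under)
Q3 2018–Q2 2019: $11,910 + $12,430 + $79,450 + $79,150 = $182,940 (under)
Q4 2018–Q3 2019: $12,430 + $79,450 + $79,150 + $1,660 = $172,690 (under)
Q1 2019–Q4 2019: $79,450 + $79,150 + $1,660 + $38,280 = $198,540 (over)
Q2 2019–Q1 2020: $79,150 + $1,660 + $38,280 + $34,140 = $153,230 (under)
Q3 2019–Q2 2020: $1,660 + $38,280 + $34,140 + $910 = $74,990 (under)
Q4 2019–Q3 2020: $38,280 + $34,140 + $910 + $30,060 = $103,390 (under)
Q1 2020–Q4 2020: $34,140 + $910 + $30,060 + $10,070 = $75,180 (under)
At least one window exceeds $191,000.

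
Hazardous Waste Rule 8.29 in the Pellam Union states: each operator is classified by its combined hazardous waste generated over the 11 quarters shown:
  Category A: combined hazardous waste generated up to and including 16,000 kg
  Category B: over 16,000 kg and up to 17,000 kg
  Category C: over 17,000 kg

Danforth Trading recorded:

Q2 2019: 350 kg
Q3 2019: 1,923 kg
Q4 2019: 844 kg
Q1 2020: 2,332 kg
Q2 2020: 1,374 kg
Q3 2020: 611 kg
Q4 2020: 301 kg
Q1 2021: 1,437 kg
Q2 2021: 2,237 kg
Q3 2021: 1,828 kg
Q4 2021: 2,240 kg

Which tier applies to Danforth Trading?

Combined hazardous waste generated: 350 kg + 1,923 kg + 844 kg + 2,332 kg + 1,374 kg + 611 kg + 301 kg + 1,437 kg + 2,237 kg + 1,828 kg + 2,240 kg = 15,477 kg.
15,477 kg ≤ 16,000 kg, so Category A applies.

Category A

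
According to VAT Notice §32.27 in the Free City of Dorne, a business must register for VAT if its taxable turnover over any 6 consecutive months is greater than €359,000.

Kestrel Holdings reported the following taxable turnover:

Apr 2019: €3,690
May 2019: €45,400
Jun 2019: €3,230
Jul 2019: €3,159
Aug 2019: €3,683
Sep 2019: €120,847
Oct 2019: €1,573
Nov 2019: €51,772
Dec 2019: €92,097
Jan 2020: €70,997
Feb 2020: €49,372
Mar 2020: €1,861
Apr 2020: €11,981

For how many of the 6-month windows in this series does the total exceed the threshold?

Apr 2019–Sep 2019: €3,690 + €45,400 + €3,230 + €3,159 + €3,683 + €120,847 = €180,009 (under)
May 2019–Oct 2019: €45,400 + €3,230 + €3,159 + €3,683 + €120,847 + €1,573 = €177,892 (under)
Jun 2019–Nov 2019: €3,230 + €3,159 + €3,683 + €120,847 + €1,573 + €51,772 = €184,264 (under)
Jul 2019–Dec 2019: €3,159 + €3,683 + €120,847 + €1,573 + €51,772 + €92,097 = €273,131 (under)
Aug 2019–Jan 2020: €3,683 + €120,847 + €1,573 + €51,772 + €92,097 + €70,997 = €340,969 (under)
Sep 2019–Feb 2020: €120,847 + €1,573 + €51,772 + €92,097 + €70,997 + €49,372 = €386,658 (over)
Oct 2019–Mar 2020: €1,573 + €51,772 + €92,097 + €70,997 + €49,372 + €1,861 = €267,672 (under)
Nov 2019–Apr 2020: €51,772 + €92,097 + €70,997 + €49,372 + €1,861 + €11,981 = €278,080 (under)
1 window exceeds the threshold.

1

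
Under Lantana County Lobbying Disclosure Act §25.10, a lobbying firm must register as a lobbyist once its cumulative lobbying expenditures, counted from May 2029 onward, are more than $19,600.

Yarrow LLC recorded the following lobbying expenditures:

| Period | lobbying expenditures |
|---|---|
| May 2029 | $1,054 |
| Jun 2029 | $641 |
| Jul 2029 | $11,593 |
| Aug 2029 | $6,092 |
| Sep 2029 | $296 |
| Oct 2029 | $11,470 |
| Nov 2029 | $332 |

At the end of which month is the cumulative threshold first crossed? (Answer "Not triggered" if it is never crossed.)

Through May 2029: $1,054
Through Jun 2029: $1,695
Through Jul 2029: $13,288
Through Aug 2029: $19,380
Through Sep 2029: $19,676 ← exceeds threshold

Sep 2029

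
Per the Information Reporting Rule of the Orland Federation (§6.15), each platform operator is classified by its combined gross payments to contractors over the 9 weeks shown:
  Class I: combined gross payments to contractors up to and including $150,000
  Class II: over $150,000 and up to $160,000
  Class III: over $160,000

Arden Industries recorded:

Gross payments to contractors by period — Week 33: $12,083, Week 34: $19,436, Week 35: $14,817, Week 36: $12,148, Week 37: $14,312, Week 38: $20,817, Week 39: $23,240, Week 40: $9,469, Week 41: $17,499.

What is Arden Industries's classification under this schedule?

Combined gross payments to contractors: $12,083 + $19,436 + $14,817 + $12,148 + $14,312 + $20,817 + $23,240 + $9,469 + $17,499 = $143,821.
$143,821 ≤ $150,000, so Class I applies.

Class I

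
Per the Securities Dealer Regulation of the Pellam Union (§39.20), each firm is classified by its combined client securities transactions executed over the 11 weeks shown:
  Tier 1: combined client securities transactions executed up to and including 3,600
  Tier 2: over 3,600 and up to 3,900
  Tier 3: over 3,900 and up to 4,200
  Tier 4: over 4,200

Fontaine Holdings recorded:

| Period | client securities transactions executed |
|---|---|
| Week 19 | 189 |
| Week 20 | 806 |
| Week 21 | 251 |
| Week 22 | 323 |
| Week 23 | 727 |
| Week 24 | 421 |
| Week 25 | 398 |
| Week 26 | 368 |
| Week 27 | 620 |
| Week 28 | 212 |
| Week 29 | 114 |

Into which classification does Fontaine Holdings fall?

Tier 4

Combined client securities transactions executed: 189 + 806 + 251 + 323 + 727 + 421 + 398 + 368 + 620 + 212 + 114 = 4,429.
4,429 > 4,200, so Tier 4 applies.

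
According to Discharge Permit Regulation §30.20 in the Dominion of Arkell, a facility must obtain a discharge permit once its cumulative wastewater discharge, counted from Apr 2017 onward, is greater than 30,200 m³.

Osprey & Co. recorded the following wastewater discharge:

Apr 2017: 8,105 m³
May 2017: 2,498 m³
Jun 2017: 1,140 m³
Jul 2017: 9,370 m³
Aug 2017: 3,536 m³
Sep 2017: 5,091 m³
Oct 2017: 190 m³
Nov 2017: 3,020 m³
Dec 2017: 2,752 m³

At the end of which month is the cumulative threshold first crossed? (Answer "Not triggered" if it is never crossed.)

Through Apr 2017: 8,105 m³
Through May 2017: 10,603 m³
Through Jun 2017: 11,743 m³
Through Jul 2017: 21,113 m³
Through Aug 2017: 24,649 m³
Through Sep 2017: 29,740 m³
Through Oct 2017: 29,930 m³
Through Nov 2017: 32,950 m³ ← exceeds threshold

Nov 2017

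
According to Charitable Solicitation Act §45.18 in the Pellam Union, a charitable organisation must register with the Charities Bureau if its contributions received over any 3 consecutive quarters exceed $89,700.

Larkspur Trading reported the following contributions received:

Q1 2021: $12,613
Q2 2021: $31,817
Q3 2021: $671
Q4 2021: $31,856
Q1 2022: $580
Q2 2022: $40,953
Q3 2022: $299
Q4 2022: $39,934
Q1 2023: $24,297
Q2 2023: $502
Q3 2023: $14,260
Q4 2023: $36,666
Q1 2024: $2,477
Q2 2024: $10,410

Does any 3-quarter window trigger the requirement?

Q1 2021–Q3 2021: $12,613 + $31,817 + $671 = $45,101 (under)
Q2 2021–Q4 2021: $31,817 + $671 + $31,856 = $64,344 (under)
Q3 2021–Q1 2022: $671 + $31,856 + $580 = $33,107 (under)
Q4 2021–Q2 2022: $31,856 + $580 + $40,953 = $73,389 (under)
Q1 2022–Q3 2022: $580 + $40,953 + $299 = $41,832 (under)
Q2 2022–Q4 2022: $40,953 + $299 + $39,934 = $81,186 (under)
Q3 2022–Q1 2023: $299 + $39,934 + $24,297 = $64,530 (under)
Q4 2022–Q2 2023: $39,934 + $24,297 + $502 = $64,733 (under)
Q1 2023–Q3 2023: $24,297 + $502 + $14,260 = $39,059 (under)
Q2 2023–Q4 2023: $502 + $14,260 + $36,666 = $51,428 (under)
Q3 2023–Q1 2024: $14,260 + $36,666 + $2,477 = $53,403 (under)
Q4 2023–Q2 2024: $36,666 + $2,477 + $10,410 = $49,553 (under)
No window exceeds $89,700.

No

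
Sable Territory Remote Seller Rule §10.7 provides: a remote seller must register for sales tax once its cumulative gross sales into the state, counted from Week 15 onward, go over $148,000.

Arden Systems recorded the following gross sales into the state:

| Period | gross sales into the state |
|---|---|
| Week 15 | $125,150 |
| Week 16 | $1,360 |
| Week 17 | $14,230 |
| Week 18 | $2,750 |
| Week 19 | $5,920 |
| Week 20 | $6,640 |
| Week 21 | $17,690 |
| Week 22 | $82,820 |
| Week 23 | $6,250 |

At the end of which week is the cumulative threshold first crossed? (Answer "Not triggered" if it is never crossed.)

Week 19

Through Week 15: $125,150
Through Week 16: $126,510
Through Week 17: $140,740
Through Week 18: $143,490
Through Week 19: $149,410 ← exceeds threshold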